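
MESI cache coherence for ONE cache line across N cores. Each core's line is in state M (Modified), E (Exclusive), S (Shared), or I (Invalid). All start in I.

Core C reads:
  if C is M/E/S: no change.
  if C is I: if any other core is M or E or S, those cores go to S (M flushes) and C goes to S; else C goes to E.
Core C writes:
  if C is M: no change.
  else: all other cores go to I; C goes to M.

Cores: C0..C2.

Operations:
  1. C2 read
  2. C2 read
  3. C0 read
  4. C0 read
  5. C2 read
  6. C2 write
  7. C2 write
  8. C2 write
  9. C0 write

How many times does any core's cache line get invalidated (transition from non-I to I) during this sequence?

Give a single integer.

Op 1: C2 read [C2 read from I: no other sharers -> C2=E (exclusive)] -> [I,I,E] (invalidations this op: 0; running total: 0)
Op 2: C2 read [C2 read: already in E, no change] -> [I,I,E] (invalidations this op: 0; running total: 0)
Op 3: C0 read [C0 read from I: others=['C2=E'] -> C0=S, others downsized to S] -> [S,I,S] (invalidations this op: 0; running total: 0)
Op 4: C0 read [C0 read: already in S, no change] -> [S,I,S] (invalidations this op: 0; running total: 0)
Op 5: C2 read [C2 read: already in S, no change] -> [S,I,S] (invalidations this op: 0; running total: 0)
Op 6: C2 write [C2 write: invalidate ['C0=S'] -> C2=M] -> [I,I,M] (invalidations this op: 1; running total: 1)
Op 7: C2 write [C2 write: already M (modified), no change] -> [I,I,M] (invalidations this op: 0; running total: 1)
Op 8: C2 write [C2 write: already M (modified), no change] -> [I,I,M] (invalidations this op: 0; running total: 1)
Op 9: C0 write [C0 write: invalidate ['C2=M'] -> C0=M] -> [M,I,I] (invalidations this op: 1; running total: 2)

Answer: 2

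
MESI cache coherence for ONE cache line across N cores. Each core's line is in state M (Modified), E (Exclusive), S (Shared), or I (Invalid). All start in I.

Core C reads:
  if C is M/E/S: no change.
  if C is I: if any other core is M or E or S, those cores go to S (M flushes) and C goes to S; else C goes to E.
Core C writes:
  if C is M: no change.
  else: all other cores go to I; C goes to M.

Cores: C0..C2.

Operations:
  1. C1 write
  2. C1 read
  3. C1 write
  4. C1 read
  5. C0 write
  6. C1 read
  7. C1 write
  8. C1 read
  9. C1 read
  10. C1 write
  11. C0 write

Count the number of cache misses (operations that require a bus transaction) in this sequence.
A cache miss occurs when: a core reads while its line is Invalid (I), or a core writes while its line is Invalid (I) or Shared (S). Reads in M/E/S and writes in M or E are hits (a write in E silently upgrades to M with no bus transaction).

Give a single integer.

Answer: 5

Derivation:
Op 1: C1 write [C1 write: invalidate none -> C1=M] -> [I,M,I] [MISS #1: write from I]
Op 2: C1 read [C1 read: already in M, no change] -> [I,M,I] [hit: read from M]
Op 3: C1 write [C1 write: already M (modified), no change] -> [I,M,I] [hit: write from M]
Op 4: C1 read [C1 read: already in M, no change] -> [I,M,I] [hit: read from M]
Op 5: C0 write [C0 write: invalidate ['C1=M'] -> C0=M] -> [M,I,I] [MISS #2: write from I]
Op 6: C1 read [C1 read from I: others=['C0=M'] -> C1=S, others downsized to S] -> [S,S,I] [MISS #3: read from I]
Op 7: C1 write [C1 write: invalidate ['C0=S'] -> C1=M] -> [I,M,I] [MISS #4: write from S]
Op 8: C1 read [C1 read: already in M, no change] -> [I,M,I] [hit: read from M]
Op 9: C1 read [C1 read: already in M, no change] -> [I,M,I] [hit: read from M]
Op 10: C1 write [C1 write: already M (modified), no change] -> [I,M,I] [hit: write from M]
Op 11: C0 write [C0 write: invalidate ['C1=M'] -> C0=M] -> [M,I,I] [MISS #5: write from I]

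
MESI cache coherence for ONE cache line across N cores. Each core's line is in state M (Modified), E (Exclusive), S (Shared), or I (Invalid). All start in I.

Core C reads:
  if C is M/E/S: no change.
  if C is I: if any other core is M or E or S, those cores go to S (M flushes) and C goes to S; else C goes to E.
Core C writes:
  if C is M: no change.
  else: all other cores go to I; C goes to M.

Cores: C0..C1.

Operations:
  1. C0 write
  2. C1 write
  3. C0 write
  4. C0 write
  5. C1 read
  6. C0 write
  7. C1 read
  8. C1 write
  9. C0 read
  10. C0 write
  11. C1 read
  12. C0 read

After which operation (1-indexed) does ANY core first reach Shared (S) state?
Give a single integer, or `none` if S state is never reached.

Answer: 5

Derivation:
Op 1: C0 write [C0 write: invalidate none -> C0=M] -> [M,I]
Op 2: C1 write [C1 write: invalidate ['C0=M'] -> C1=M] -> [I,M]
Op 3: C0 write [C0 write: invalidate ['C1=M'] -> C0=M] -> [M,I]
Op 4: C0 write [C0 write: already M (modified), no change] -> [M,I]
Op 5: C1 read [C1 read from I: others=['C0=M'] -> C1=S, others downsized to S] -> [S,S]
  -> First S state at op 5; remaining ops need not be traced.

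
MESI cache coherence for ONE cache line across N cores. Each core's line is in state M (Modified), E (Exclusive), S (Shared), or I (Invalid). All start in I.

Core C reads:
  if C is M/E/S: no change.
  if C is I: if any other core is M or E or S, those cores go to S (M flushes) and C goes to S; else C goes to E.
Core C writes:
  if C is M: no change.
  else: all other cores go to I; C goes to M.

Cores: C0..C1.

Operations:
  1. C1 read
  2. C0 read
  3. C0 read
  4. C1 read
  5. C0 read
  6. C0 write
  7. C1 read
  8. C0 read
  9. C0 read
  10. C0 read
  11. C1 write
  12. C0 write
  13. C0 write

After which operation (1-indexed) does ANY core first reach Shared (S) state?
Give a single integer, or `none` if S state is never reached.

Answer: 2

Derivation:
Op 1: C1 read [C1 read from I: no other sharers -> C1=E (exclusive)] -> [I,E]
Op 2: C0 read [C0 read from I: others=['C1=E'] -> C0=S, others downsized to S] -> [S,S]
  -> First S state at op 2; remaining ops need not be traced.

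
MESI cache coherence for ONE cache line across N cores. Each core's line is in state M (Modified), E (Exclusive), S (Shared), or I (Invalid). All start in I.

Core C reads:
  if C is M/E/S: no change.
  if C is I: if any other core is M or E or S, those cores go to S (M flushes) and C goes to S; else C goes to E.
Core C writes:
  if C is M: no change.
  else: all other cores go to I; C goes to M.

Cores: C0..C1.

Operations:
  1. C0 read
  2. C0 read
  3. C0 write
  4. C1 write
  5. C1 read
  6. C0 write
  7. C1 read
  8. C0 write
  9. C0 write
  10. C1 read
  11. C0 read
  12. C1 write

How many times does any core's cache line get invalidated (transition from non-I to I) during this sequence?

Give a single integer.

Answer: 4

Derivation:
Op 1: C0 read [C0 read from I: no other sharers -> C0=E (exclusive)] -> [E,I] (invalidations this op: 0; running total: 0)
Op 2: C0 read [C0 read: already in E, no change] -> [E,I] (invalidations this op: 0; running total: 0)
Op 3: C0 write [C0 write: invalidate none -> C0=M] -> [M,I] (invalidations this op: 0; running total: 0)
Op 4: C1 write [C1 write: invalidate ['C0=M'] -> C1=M] -> [I,M] (invalidations this op: 1; running total: 1)
Op 5: C1 read [C1 read: already in M, no change] -> [I,M] (invalidations this op: 0; running total: 1)
Op 6: C0 write [C0 write: invalidate ['C1=M'] -> C0=M] -> [M,I] (invalidations this op: 1; running total: 2)
Op 7: C1 read [C1 read from I: others=['C0=M'] -> C1=S, others downsized to S] -> [S,S] (invalidations this op: 0; running total: 2)
Op 8: C0 write [C0 write: invalidate ['C1=S'] -> C0=M] -> [M,I] (invalidations this op: 1; running total: 3)
Op 9: C0 write [C0 write: already M (modified), no change] -> [M,I] (invalidations this op: 0; running total: 3)
Op 10: C1 read [C1 read from I: others=['C0=M'] -> C1=S, others downsized to S] -> [S,S] (invalidations this op: 0; running total: 3)
Op 11: C0 read [C0 read: already in S, no change] -> [S,S] (invalidations this op: 0; running total: 3)
Op 12: C1 write [C1 write: invalidate ['C0=S'] -> C1=M] -> [I,M] (invalidations this op: 1; running total: 4)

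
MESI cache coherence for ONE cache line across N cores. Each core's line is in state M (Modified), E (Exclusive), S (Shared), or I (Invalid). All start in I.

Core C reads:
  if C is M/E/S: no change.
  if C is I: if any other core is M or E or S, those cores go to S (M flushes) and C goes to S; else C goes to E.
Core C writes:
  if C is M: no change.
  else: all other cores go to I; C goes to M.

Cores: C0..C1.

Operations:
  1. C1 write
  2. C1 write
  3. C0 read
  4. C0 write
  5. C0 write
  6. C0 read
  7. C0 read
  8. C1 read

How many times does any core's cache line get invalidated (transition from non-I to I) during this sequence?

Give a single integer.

Answer: 1

Derivation:
Op 1: C1 write [C1 write: invalidate none -> C1=M] -> [I,M] (invalidations this op: 0; running total: 0)
Op 2: C1 write [C1 write: already M (modified), no change] -> [I,M] (invalidations this op: 0; running total: 0)
Op 3: C0 read [C0 read from I: others=['C1=M'] -> C0=S, others downsized to S] -> [S,S] (invalidations this op: 0; running total: 0)
Op 4: C0 write [C0 write: invalidate ['C1=S'] -> C0=M] -> [M,I] (invalidations this op: 1; running total: 1)
Op 5: C0 write [C0 write: already M (modified), no change] -> [M,I] (invalidations this op: 0; running total: 1)
Op 6: C0 read [C0 read: already in M, no change] -> [M,I] (invalidations this op: 0; running total: 1)
Op 7: C0 read [C0 read: already in M, no change] -> [M,I] (invalidations this op: 0; running total: 1)
Op 8: C1 read [C1 read from I: others=['C0=M'] -> C1=S, others downsized to S] -> [S,S] (invalidations this op: 0; running total: 1)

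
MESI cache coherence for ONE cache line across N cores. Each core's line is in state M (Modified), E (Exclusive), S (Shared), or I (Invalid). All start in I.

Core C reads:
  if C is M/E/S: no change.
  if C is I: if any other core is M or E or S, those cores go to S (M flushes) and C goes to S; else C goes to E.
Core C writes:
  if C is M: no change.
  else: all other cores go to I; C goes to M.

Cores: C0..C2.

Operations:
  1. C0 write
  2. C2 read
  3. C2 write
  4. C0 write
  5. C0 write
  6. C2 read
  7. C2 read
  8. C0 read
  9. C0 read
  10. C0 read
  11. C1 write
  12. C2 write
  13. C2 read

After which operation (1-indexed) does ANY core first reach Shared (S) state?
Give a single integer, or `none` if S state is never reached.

Answer: 2

Derivation:
Op 1: C0 write [C0 write: invalidate none -> C0=M] -> [M,I,I]
Op 2: C2 read [C2 read from I: others=['C0=M'] -> C2=S, others downsized to S] -> [S,I,S]
  -> First S state at op 2; remaining ops need not be traced.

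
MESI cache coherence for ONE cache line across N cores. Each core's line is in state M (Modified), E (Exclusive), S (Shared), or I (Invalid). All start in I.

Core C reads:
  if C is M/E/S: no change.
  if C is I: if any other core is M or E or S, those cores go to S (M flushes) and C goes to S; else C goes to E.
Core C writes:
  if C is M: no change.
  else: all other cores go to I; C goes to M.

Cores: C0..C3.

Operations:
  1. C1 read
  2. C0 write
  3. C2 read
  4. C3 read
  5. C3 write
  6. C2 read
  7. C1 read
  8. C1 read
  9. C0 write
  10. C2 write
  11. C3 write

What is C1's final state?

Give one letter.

Op 1: C1 read [C1 read from I: no other sharers -> C1=E (exclusive)] -> [I,E,I,I]
Op 2: C0 write [C0 write: invalidate ['C1=E'] -> C0=M] -> [M,I,I,I]
Op 3: C2 read [C2 read from I: others=['C0=M'] -> C2=S, others downsized to S] -> [S,I,S,I]
Op 4: C3 read [C3 read from I: others=['C0=S', 'C2=S'] -> C3=S, others downsized to S] -> [S,I,S,S]
Op 5: C3 write [C3 write: invalidate ['C0=S', 'C2=S'] -> C3=M] -> [I,I,I,M]
Op 6: C2 read [C2 read from I: others=['C3=M'] -> C2=S, others downsized to S] -> [I,I,S,S]
Op 7: C1 read [C1 read from I: others=['C2=S', 'C3=S'] -> C1=S, others downsized to S] -> [I,S,S,S]
Op 8: C1 read [C1 read: already in S, no change] -> [I,S,S,S]
Op 9: C0 write [C0 write: invalidate ['C1=S', 'C2=S', 'C3=S'] -> C0=M] -> [M,I,I,I]
Op 10: C2 write [C2 write: invalidate ['C0=M'] -> C2=M] -> [I,I,M,I]
Op 11: C3 write [C3 write: invalidate ['C2=M'] -> C3=M] -> [I,I,I,M]

Answer: I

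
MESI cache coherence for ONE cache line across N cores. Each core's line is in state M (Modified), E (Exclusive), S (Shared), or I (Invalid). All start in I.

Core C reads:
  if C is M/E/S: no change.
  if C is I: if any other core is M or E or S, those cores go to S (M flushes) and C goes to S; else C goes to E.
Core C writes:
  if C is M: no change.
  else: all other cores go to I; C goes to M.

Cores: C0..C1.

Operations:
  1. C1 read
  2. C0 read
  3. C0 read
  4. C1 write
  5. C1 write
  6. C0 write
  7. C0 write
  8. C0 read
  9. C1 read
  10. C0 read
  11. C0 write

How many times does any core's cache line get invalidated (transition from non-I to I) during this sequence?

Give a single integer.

Op 1: C1 read [C1 read from I: no other sharers -> C1=E (exclusive)] -> [I,E] (invalidations this op: 0; running total: 0)
Op 2: C0 read [C0 read from I: others=['C1=E'] -> C0=S, others downsized to S] -> [S,S] (invalidations this op: 0; running total: 0)
Op 3: C0 read [C0 read: already in S, no change] -> [S,S] (invalidations this op: 0; running total: 0)
Op 4: C1 write [C1 write: invalidate ['C0=S'] -> C1=M] -> [I,M] (invalidations this op: 1; running total: 1)
Op 5: C1 write [C1 write: already M (modified), no change] -> [I,M] (invalidations this op: 0; running total: 1)
Op 6: C0 write [C0 write: invalidate ['C1=M'] -> C0=M] -> [M,I] (invalidations this op: 1; running total: 2)
Op 7: C0 write [C0 write: already M (modified), no change] -> [M,I] (invalidations this op: 0; running total: 2)
Op 8: C0 read [C0 read: already in M, no change] -> [M,I] (invalidations this op: 0; running total: 2)
Op 9: C1 read [C1 read from I: others=['C0=M'] -> C1=S, others downsized to S] -> [S,S] (invalidations this op: 0; running total: 2)
Op 10: C0 read [C0 read: already in S, no change] -> [S,S] (invalidations this op: 0; running total: 2)
Op 11: C0 write [C0 write: invalidate ['C1=S'] -> C0=M] -> [M,I] (invalidations this op: 1; running total: 3)

Answer: 3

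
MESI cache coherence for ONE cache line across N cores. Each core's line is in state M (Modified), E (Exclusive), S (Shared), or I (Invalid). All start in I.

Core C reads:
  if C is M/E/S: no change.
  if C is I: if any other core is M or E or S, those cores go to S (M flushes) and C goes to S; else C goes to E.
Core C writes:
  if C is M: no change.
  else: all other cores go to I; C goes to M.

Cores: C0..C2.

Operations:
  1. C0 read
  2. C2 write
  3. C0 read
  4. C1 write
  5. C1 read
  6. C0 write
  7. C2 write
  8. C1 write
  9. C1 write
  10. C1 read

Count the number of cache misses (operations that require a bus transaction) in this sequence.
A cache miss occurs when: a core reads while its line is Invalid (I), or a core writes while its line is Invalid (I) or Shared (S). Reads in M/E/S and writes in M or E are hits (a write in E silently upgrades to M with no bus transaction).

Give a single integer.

Op 1: C0 read [C0 read from I: no other sharers -> C0=E (exclusive)] -> [E,I,I] [MISS #1: read from I]
Op 2: C2 write [C2 write: invalidate ['C0=E'] -> C2=M] -> [I,I,M] [MISS #2: write from I]
Op 3: C0 read [C0 read from I: others=['C2=M'] -> C0=S, others downsized to S] -> [S,I,S] [MISS #3: read from I]
Op 4: C1 write [C1 write: invalidate ['C0=S', 'C2=S'] -> C1=M] -> [I,M,I] [MISS #4: write from I]
Op 5: C1 read [C1 read: already in M, no change] -> [I,M,I] [hit: read from M]
Op 6: C0 write [C0 write: invalidate ['C1=M'] -> C0=M] -> [M,I,I] [MISS #5: write from I]
Op 7: C2 write [C2 write: invalidate ['C0=M'] -> C2=M] -> [I,I,M] [MISS #6: write from I]
Op 8: C1 write [C1 write: invalidate ['C2=M'] -> C1=M] -> [I,M,I] [MISS #7: write from I]
Op 9: C1 write [C1 write: already M (modified), no change] -> [I,M,I] [hit: write from M]
Op 10: C1 read [C1 read: already in M, no change] -> [I,M,I] [hit: read from M]

Answer: 7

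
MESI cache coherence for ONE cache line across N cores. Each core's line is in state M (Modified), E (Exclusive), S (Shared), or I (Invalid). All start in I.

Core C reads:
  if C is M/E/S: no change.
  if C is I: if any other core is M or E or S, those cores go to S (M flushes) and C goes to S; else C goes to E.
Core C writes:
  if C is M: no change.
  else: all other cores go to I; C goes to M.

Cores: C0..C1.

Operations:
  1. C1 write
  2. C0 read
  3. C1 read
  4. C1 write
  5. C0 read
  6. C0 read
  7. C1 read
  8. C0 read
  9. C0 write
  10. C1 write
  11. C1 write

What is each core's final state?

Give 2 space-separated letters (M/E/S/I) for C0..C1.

Op 1: C1 write [C1 write: invalidate none -> C1=M] -> [I,M]
Op 2: C0 read [C0 read from I: others=['C1=M'] -> C0=S, others downsized to S] -> [S,S]
Op 3: C1 read [C1 read: already in S, no change] -> [S,S]
Op 4: C1 write [C1 write: invalidate ['C0=S'] -> C1=M] -> [I,M]
Op 5: C0 read [C0 read from I: others=['C1=M'] -> C0=S, others downsized to S] -> [S,S]
Op 6: C0 read [C0 read: already in S, no change] -> [S,S]
Op 7: C1 read [C1 read: already in S, no change] -> [S,S]
Op 8: C0 read [C0 read: already in S, no change] -> [S,S]
Op 9: C0 write [C0 write: invalidate ['C1=S'] -> C0=M] -> [M,I]
Op 10: C1 write [C1 write: invalidate ['C0=M'] -> C1=M] -> [I,M]
Op 11: C1 write [C1 write: already M (modified), no change] -> [I,M]

Answer: I M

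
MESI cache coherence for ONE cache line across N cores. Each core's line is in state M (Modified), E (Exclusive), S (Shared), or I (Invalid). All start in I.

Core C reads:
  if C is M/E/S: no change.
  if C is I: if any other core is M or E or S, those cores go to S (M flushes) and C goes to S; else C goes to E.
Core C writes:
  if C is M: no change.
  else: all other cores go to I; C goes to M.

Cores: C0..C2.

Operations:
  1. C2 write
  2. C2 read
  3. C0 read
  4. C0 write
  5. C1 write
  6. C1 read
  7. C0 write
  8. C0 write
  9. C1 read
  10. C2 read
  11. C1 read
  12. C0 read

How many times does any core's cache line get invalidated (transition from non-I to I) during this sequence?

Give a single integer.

Answer: 3

Derivation:
Op 1: C2 write [C2 write: invalidate none -> C2=M] -> [I,I,M] (invalidations this op: 0; running total: 0)
Op 2: C2 read [C2 read: already in M, no change] -> [I,I,M] (invalidations this op: 0; running total: 0)
Op 3: C0 read [C0 read from I: others=['C2=M'] -> C0=S, others downsized to S] -> [S,I,S] (invalidations this op: 0; running total: 0)
Op 4: C0 write [C0 write: invalidate ['C2=S'] -> C0=M] -> [M,I,I] (invalidations this op: 1; running total: 1)
Op 5: C1 write [C1 write: invalidate ['C0=M'] -> C1=M] -> [I,M,I] (invalidations this op: 1; running total: 2)
Op 6: C1 read [C1 read: already in M, no change] -> [I,M,I] (invalidations this op: 0; running total: 2)
Op 7: C0 write [C0 write: invalidate ['C1=M'] -> C0=M] -> [M,I,I] (invalidations this op: 1; running total: 3)
Op 8: C0 write [C0 write: already M (modified), no change] -> [M,I,I] (invalidations this op: 0; running total: 3)
Op 9: C1 read [C1 read from I: others=['C0=M'] -> C1=S, others downsized to S] -> [S,S,I] (invalidations this op: 0; running total: 3)
Op 10: C2 read [C2 read from I: others=['C0=S', 'C1=S'] -> C2=S, others downsized to S] -> [S,S,S] (invalidations this op: 0; running total: 3)
Op 11: C1 read [C1 read: already in S, no change] -> [S,S,S] (invalidations this op: 0; running total: 3)
Op 12: C0 read [C0 read: already in S, no change] -> [S,S,S] (invalidations this op: 0; running total: 3)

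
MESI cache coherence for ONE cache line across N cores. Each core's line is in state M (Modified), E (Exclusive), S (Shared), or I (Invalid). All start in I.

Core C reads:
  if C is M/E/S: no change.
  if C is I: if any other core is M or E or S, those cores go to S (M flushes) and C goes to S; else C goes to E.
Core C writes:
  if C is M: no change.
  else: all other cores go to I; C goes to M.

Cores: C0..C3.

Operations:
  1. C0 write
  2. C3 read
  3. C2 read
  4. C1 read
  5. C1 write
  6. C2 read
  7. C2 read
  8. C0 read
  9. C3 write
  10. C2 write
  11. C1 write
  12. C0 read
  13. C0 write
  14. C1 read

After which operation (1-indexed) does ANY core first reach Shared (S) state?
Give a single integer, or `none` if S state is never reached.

Answer: 2

Derivation:
Op 1: C0 write [C0 write: invalidate none -> C0=M] -> [M,I,I,I]
Op 2: C3 read [C3 read from I: others=['C0=M'] -> C3=S, others downsized to S] -> [S,I,I,S]
  -> First S state at op 2; remaining ops need not be traced.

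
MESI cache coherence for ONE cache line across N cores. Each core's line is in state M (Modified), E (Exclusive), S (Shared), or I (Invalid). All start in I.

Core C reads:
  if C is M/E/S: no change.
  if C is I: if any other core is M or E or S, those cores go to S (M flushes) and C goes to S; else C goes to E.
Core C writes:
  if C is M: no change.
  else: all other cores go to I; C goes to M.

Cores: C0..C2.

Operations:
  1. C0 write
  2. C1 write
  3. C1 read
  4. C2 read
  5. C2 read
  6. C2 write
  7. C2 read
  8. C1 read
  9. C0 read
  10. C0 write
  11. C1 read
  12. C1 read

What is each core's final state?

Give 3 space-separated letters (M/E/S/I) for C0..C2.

Answer: S S I

Derivation:
Op 1: C0 write [C0 write: invalidate none -> C0=M] -> [M,I,I]
Op 2: C1 write [C1 write: invalidate ['C0=M'] -> C1=M] -> [I,M,I]
Op 3: C1 read [C1 read: already in M, no change] -> [I,M,I]
Op 4: C2 read [C2 read from I: others=['C1=M'] -> C2=S, others downsized to S] -> [I,S,S]
Op 5: C2 read [C2 read: already in S, no change] -> [I,S,S]
Op 6: C2 write [C2 write: invalidate ['C1=S'] -> C2=M] -> [I,I,M]
Op 7: C2 read [C2 read: already in M, no change] -> [I,I,M]
Op 8: C1 read [C1 read from I: others=['C2=M'] -> C1=S, others downsized to S] -> [I,S,S]
Op 9: C0 read [C0 read from I: others=['C1=S', 'C2=S'] -> C0=S, others downsized to S] -> [S,S,S]
Op 10: C0 write [C0 write: invalidate ['C1=S', 'C2=S'] -> C0=M] -> [M,I,I]
Op 11: C1 read [C1 read from I: others=['C0=M'] -> C1=S, others downsized to S] -> [S,S,I]
Op 12: C1 read [C1 read: already in S, no change] -> [S,S,I]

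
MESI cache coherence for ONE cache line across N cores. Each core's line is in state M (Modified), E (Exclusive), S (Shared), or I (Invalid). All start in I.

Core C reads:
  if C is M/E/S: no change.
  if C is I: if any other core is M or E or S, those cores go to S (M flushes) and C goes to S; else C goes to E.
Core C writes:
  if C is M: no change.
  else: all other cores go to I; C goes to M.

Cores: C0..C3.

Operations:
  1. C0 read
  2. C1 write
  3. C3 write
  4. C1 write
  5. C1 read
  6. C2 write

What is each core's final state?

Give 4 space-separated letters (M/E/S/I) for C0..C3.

Answer: I I M I

Derivation:
Op 1: C0 read [C0 read from I: no other sharers -> C0=E (exclusive)] -> [E,I,I,I]
Op 2: C1 write [C1 write: invalidate ['C0=E'] -> C1=M] -> [I,M,I,I]
Op 3: C3 write [C3 write: invalidate ['C1=M'] -> C3=M] -> [I,I,I,M]
Op 4: C1 write [C1 write: invalidate ['C3=M'] -> C1=M] -> [I,M,I,I]
Op 5: C1 read [C1 read: already in M, no change] -> [I,M,I,I]
Op 6: C2 write [C2 write: invalidate ['C1=M'] -> C2=M] -> [I,I,M,I]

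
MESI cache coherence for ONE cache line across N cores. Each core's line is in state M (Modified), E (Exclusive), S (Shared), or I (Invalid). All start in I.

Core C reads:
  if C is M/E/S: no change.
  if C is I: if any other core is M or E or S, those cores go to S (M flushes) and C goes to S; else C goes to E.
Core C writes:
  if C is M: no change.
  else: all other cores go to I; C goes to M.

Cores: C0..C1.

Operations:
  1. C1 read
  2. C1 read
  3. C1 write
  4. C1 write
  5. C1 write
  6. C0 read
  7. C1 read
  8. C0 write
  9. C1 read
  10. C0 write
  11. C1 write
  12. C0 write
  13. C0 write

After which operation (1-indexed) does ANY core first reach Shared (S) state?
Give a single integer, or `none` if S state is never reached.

Answer: 6

Derivation:
Op 1: C1 read [C1 read from I: no other sharers -> C1=E (exclusive)] -> [I,E]
Op 2: C1 read [C1 read: already in E, no change] -> [I,E]
Op 3: C1 write [C1 write: invalidate none -> C1=M] -> [I,M]
Op 4: C1 write [C1 write: already M (modified), no change] -> [I,M]
Op 5: C1 write [C1 write: already M (modified), no change] -> [I,M]
Op 6: C0 read [C0 read from I: others=['C1=M'] -> C0=S, others downsized to S] -> [S,S]
  -> First S state at op 6; remaining ops need not be traced.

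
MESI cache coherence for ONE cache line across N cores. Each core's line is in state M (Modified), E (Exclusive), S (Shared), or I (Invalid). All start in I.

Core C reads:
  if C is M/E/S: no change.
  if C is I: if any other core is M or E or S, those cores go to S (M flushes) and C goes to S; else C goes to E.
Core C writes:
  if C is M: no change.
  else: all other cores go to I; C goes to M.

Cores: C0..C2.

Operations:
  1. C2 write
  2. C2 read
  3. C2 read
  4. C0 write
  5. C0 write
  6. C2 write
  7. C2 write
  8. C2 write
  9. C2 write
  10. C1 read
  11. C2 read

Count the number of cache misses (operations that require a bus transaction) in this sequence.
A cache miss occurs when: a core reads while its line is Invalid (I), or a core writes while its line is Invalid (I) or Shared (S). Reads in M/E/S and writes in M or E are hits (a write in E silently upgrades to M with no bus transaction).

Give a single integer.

Op 1: C2 write [C2 write: invalidate none -> C2=M] -> [I,I,M] [MISS #1: write from I]
Op 2: C2 read [C2 read: already in M, no change] -> [I,I,M] [hit: read from M]
Op 3: C2 read [C2 read: already in M, no change] -> [I,I,M] [hit: read from M]
Op 4: C0 write [C0 write: invalidate ['C2=M'] -> C0=M] -> [M,I,I] [MISS #2: write from I]
Op 5: C0 write [C0 write: already M (modified), no change] -> [M,I,I] [hit: write from M]
Op 6: C2 write [C2 write: invalidate ['C0=M'] -> C2=M] -> [I,I,M] [MISS #3: write from I]
Op 7: C2 write [C2 write: already M (modified), no change] -> [I,I,M] [hit: write from M]
Op 8: C2 write [C2 write: already M (modified), no change] -> [I,I,M] [hit: write from M]
Op 9: C2 write [C2 write: already M (modified), no change] -> [I,I,M] [hit: write from M]
Op 10: C1 read [C1 read from I: others=['C2=M'] -> C1=S, others downsized to S] -> [I,S,S] [MISS #4: read from I]
Op 11: C2 read [C2 read: already in S, no change] -> [I,S,S] [hit: read from S]

Answer: 4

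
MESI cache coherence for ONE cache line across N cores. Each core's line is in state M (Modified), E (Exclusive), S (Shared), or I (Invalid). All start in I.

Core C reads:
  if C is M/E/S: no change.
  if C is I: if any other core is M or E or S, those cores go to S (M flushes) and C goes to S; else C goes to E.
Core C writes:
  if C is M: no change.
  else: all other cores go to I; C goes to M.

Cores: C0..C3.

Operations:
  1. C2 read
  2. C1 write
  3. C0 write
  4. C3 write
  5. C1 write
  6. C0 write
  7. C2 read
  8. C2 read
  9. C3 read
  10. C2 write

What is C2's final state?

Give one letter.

Op 1: C2 read [C2 read from I: no other sharers -> C2=E (exclusive)] -> [I,I,E,I]
Op 2: C1 write [C1 write: invalidate ['C2=E'] -> C1=M] -> [I,M,I,I]
Op 3: C0 write [C0 write: invalidate ['C1=M'] -> C0=M] -> [M,I,I,I]
Op 4: C3 write [C3 write: invalidate ['C0=M'] -> C3=M] -> [I,I,I,M]
Op 5: C1 write [C1 write: invalidate ['C3=M'] -> C1=M] -> [I,M,I,I]
Op 6: C0 write [C0 write: invalidate ['C1=M'] -> C0=M] -> [M,I,I,I]
Op 7: C2 read [C2 read from I: others=['C0=M'] -> C2=S, others downsized to S] -> [S,I,S,I]
Op 8: C2 read [C2 read: already in S, no change] -> [S,I,S,I]
Op 9: C3 read [C3 read from I: others=['C0=S', 'C2=S'] -> C3=S, others downsized to S] -> [S,I,S,S]
Op 10: C2 write [C2 write: invalidate ['C0=S', 'C3=S'] -> C2=M] -> [I,I,M,I]

Answer: M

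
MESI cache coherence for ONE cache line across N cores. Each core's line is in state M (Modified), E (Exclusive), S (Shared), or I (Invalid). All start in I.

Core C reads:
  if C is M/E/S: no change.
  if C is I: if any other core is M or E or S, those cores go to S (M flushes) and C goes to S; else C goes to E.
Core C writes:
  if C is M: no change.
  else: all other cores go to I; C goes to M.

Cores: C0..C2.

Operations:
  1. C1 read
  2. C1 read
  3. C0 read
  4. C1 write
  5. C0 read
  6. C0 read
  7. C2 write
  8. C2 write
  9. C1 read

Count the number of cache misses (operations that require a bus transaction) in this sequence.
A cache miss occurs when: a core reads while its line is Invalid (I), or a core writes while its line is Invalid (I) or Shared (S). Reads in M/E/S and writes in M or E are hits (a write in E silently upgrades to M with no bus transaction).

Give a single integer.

Answer: 6

Derivation:
Op 1: C1 read [C1 read from I: no other sharers -> C1=E (exclusive)] -> [I,E,I] [MISS #1: read from I]
Op 2: C1 read [C1 read: already in E, no change] -> [I,E,I] [hit: read from E]
Op 3: C0 read [C0 read from I: others=['C1=E'] -> C0=S, others downsized to S] -> [S,S,I] [MISS #2: read from I]
Op 4: C1 write [C1 write: invalidate ['C0=S'] -> C1=M] -> [I,M,I] [MISS #3: write from S]
Op 5: C0 read [C0 read from I: others=['C1=M'] -> C0=S, others downsized to S] -> [S,S,I] [MISS #4: read from I]
Op 6: C0 read [C0 read: already in S, no change] -> [S,S,I] [hit: read from S]
Op 7: C2 write [C2 write: invalidate ['C0=S', 'C1=S'] -> C2=M] -> [I,I,M] [MISS #5: write from I]
Op 8: C2 write [C2 write: already M (modified), no change] -> [I,I,M] [hit: write from M]
Op 9: C1 read [C1 read from I: others=['C2=M'] -> C1=S, others downsized to S] -> [I,S,S] [MISS #6: read from I]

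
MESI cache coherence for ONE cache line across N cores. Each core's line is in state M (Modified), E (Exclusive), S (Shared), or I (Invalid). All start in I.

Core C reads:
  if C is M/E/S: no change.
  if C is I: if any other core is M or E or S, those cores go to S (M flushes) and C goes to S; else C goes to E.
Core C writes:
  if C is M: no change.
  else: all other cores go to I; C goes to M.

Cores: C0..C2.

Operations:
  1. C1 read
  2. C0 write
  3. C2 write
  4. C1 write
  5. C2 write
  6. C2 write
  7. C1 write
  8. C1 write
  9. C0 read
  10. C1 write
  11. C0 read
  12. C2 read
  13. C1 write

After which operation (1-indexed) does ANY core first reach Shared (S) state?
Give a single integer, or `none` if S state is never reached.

Op 1: C1 read [C1 read from I: no other sharers -> C1=E (exclusive)] -> [I,E,I]
Op 2: C0 write [C0 write: invalidate ['C1=E'] -> C0=M] -> [M,I,I]
Op 3: C2 write [C2 write: invalidate ['C0=M'] -> C2=M] -> [I,I,M]
Op 4: C1 write [C1 write: invalidate ['C2=M'] -> C1=M] -> [I,M,I]
Op 5: C2 write [C2 write: invalidate ['C1=M'] -> C2=M] -> [I,I,M]
Op 6: C2 write [C2 write: already M (modified), no change] -> [I,I,M]
Op 7: C1 write [C1 write: invalidate ['C2=M'] -> C1=M] -> [I,M,I]
Op 8: C1 write [C1 write: already M (modified), no change] -> [I,M,I]
Op 9: C0 read [C0 read from I: others=['C1=M'] -> C0=S, others downsized to S] -> [S,S,I]
  -> First S state at op 9; remaining ops need not be traced.

Answer: 9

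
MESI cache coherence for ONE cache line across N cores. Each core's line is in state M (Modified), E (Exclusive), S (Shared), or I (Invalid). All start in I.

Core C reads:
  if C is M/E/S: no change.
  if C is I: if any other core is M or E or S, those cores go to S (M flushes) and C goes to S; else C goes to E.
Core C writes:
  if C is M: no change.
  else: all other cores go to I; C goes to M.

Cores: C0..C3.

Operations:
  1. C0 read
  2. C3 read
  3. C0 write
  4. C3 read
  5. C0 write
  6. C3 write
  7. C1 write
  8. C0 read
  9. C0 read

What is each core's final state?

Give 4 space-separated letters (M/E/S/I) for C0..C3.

Op 1: C0 read [C0 read from I: no other sharers -> C0=E (exclusive)] -> [E,I,I,I]
Op 2: C3 read [C3 read from I: others=['C0=E'] -> C3=S, others downsized to S] -> [S,I,I,S]
Op 3: C0 write [C0 write: invalidate ['C3=S'] -> C0=M] -> [M,I,I,I]
Op 4: C3 read [C3 read from I: others=['C0=M'] -> C3=S, others downsized to S] -> [S,I,I,S]
Op 5: C0 write [C0 write: invalidate ['C3=S'] -> C0=M] -> [M,I,I,I]
Op 6: C3 write [C3 write: invalidate ['C0=M'] -> C3=M] -> [I,I,I,M]
Op 7: C1 write [C1 write: invalidate ['C3=M'] -> C1=M] -> [I,M,I,I]
Op 8: C0 read [C0 read from I: others=['C1=M'] -> C0=S, others downsized to S] -> [S,S,I,I]
Op 9: C0 read [C0 read: already in S, no change] -> [S,S,I,I]

Answer: S S I I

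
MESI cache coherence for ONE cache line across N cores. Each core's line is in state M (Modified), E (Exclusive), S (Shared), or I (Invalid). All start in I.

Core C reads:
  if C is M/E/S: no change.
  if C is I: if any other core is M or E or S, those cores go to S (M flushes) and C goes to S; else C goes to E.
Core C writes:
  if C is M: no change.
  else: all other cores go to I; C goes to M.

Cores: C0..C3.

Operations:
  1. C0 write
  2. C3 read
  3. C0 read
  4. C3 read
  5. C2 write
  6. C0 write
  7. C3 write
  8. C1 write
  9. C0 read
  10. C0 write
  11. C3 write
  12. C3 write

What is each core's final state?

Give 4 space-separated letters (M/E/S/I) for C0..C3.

Answer: I I I M

Derivation:
Op 1: C0 write [C0 write: invalidate none -> C0=M] -> [M,I,I,I]
Op 2: C3 read [C3 read from I: others=['C0=M'] -> C3=S, others downsized to S] -> [S,I,I,S]
Op 3: C0 read [C0 read: already in S, no change] -> [S,I,I,S]
Op 4: C3 read [C3 read: already in S, no change] -> [S,I,I,S]
Op 5: C2 write [C2 write: invalidate ['C0=S', 'C3=S'] -> C2=M] -> [I,I,M,I]
Op 6: C0 write [C0 write: invalidate ['C2=M'] -> C0=M] -> [M,I,I,I]
Op 7: C3 write [C3 write: invalidate ['C0=M'] -> C3=M] -> [I,I,I,M]
Op 8: C1 write [C1 write: invalidate ['C3=M'] -> C1=M] -> [I,M,I,I]
Op 9: C0 read [C0 read from I: others=['C1=M'] -> C0=S, others downsized to S] -> [S,S,I,I]
Op 10: C0 write [C0 write: invalidate ['C1=S'] -> C0=M] -> [M,I,I,I]
Op 11: C3 write [C3 write: invalidate ['C0=M'] -> C3=M] -> [I,I,I,M]
Op 12: C3 write [C3 write: already M (modified), no change] -> [I,I,I,M]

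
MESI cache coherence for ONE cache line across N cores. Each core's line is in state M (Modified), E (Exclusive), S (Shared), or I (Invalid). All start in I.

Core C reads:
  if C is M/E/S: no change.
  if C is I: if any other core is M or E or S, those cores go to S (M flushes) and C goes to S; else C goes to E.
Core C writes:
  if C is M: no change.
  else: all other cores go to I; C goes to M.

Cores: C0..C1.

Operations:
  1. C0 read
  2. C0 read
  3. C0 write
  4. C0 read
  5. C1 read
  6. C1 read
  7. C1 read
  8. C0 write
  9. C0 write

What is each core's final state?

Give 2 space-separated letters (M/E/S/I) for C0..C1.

Answer: M I

Derivation:
Op 1: C0 read [C0 read from I: no other sharers -> C0=E (exclusive)] -> [E,I]
Op 2: C0 read [C0 read: already in E, no change] -> [E,I]
Op 3: C0 write [C0 write: invalidate none -> C0=M] -> [M,I]
Op 4: C0 read [C0 read: already in M, no change] -> [M,I]
Op 5: C1 read [C1 read from I: others=['C0=M'] -> C1=S, others downsized to S] -> [S,S]
Op 6: C1 read [C1 read: already in S, no change] -> [S,S]
Op 7: C1 read [C1 read: already in S, no change] -> [S,S]
Op 8: C0 write [C0 write: invalidate ['C1=S'] -> C0=M] -> [M,I]
Op 9: C0 write [C0 write: already M (modified), no change] -> [M,I]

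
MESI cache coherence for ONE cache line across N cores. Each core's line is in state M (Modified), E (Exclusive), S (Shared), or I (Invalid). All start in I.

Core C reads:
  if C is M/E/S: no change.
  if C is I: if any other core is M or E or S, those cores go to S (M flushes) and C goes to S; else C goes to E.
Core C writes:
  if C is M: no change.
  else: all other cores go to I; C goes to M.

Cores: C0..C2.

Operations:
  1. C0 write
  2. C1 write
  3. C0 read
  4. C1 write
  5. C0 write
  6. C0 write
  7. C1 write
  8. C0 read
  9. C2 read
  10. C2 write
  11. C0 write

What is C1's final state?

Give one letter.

Op 1: C0 write [C0 write: invalidate none -> C0=M] -> [M,I,I]
Op 2: C1 write [C1 write: invalidate ['C0=M'] -> C1=M] -> [I,M,I]
Op 3: C0 read [C0 read from I: others=['C1=M'] -> C0=S, others downsized to S] -> [S,S,I]
Op 4: C1 write [C1 write: invalidate ['C0=S'] -> C1=M] -> [I,M,I]
Op 5: C0 write [C0 write: invalidate ['C1=M'] -> C0=M] -> [M,I,I]
Op 6: C0 write [C0 write: already M (modified), no change] -> [M,I,I]
Op 7: C1 write [C1 write: invalidate ['C0=M'] -> C1=M] -> [I,M,I]
Op 8: C0 read [C0 read from I: others=['C1=M'] -> C0=S, others downsized to S] -> [S,S,I]
Op 9: C2 read [C2 read from I: others=['C0=S', 'C1=S'] -> C2=S, others downsized to S] -> [S,S,S]
Op 10: C2 write [C2 write: invalidate ['C0=S', 'C1=S'] -> C2=M] -> [I,I,M]
Op 11: C0 write [C0 write: invalidate ['C2=M'] -> C0=M] -> [M,I,I]

Answer: I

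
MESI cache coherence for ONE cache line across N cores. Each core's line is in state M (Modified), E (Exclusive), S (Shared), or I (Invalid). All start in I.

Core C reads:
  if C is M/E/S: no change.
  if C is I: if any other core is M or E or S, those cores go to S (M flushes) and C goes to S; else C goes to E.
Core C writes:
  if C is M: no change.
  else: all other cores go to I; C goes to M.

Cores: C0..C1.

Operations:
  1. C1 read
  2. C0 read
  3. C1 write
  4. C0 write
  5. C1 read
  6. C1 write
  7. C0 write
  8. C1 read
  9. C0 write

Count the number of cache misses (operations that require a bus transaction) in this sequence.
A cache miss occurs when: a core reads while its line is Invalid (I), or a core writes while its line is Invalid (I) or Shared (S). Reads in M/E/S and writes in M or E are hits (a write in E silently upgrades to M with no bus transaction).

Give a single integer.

Op 1: C1 read [C1 read from I: no other sharers -> C1=E (exclusive)] -> [I,E] [MISS #1: read from I]
Op 2: C0 read [C0 read from I: others=['C1=E'] -> C0=S, others downsized to S] -> [S,S] [MISS #2: read from I]
Op 3: C1 write [C1 write: invalidate ['C0=S'] -> C1=M] -> [I,M] [MISS #3: write from S]
Op 4: C0 write [C0 write: invalidate ['C1=M'] -> C0=M] -> [M,I] [MISS #4: write from I]
Op 5: C1 read [C1 read from I: others=['C0=M'] -> C1=S, others downsized to S] -> [S,S] [MISS #5: read from I]
Op 6: C1 write [C1 write: invalidate ['C0=S'] -> C1=M] -> [I,M] [MISS #6: write from S]
Op 7: C0 write [C0 write: invalidate ['C1=M'] -> C0=M] -> [M,I] [MISS #7: write from I]
Op 8: C1 read [C1 read from I: others=['C0=M'] -> C1=S, others downsized to S] -> [S,S] [MISS #8: read from I]
Op 9: C0 write [C0 write: invalidate ['C1=S'] -> C0=M] -> [M,I] [MISS #9: write from S]

Answer: 9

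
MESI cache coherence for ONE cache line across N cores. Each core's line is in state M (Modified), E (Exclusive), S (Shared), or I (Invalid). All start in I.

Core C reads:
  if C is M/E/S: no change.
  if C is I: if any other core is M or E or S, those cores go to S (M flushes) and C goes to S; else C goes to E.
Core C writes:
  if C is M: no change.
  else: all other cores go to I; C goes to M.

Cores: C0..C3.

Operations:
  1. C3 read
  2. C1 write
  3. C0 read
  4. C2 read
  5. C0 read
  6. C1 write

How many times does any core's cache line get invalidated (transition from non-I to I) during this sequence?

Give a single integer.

Op 1: C3 read [C3 read from I: no other sharers -> C3=E (exclusive)] -> [I,I,I,E] (invalidations this op: 0; running total: 0)
Op 2: C1 write [C1 write: invalidate ['C3=E'] -> C1=M] -> [I,M,I,I] (invalidations this op: 1; running total: 1)
Op 3: C0 read [C0 read from I: others=['C1=M'] -> C0=S, others downsized to S] -> [S,S,I,I] (invalidations this op: 0; running total: 1)
Op 4: C2 read [C2 read from I: others=['C0=S', 'C1=S'] -> C2=S, others downsized to S] -> [S,S,S,I] (invalidations this op: 0; running total: 1)
Op 5: C0 read [C0 read: already in S, no change] -> [S,S,S,I] (invalidations this op: 0; running total: 1)
Op 6: C1 write [C1 write: invalidate ['C0=S', 'C2=S'] -> C1=M] -> [I,M,I,I] (invalidations this op: 2; running total: 3)

Answer: 3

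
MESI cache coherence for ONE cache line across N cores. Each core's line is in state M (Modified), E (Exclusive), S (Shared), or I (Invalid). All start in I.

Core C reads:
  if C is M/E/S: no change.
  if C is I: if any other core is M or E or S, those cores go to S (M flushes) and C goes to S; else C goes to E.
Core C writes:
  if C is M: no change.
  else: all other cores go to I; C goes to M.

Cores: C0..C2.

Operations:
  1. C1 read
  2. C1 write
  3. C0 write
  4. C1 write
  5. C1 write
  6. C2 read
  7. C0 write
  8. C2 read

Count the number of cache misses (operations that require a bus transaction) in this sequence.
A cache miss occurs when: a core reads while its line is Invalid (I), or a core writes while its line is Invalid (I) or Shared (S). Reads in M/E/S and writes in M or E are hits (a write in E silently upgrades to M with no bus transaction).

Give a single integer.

Op 1: C1 read [C1 read from I: no other sharers -> C1=E (exclusive)] -> [I,E,I] [MISS #1: read from I]
Op 2: C1 write [C1 write: invalidate none -> C1=M] -> [I,M,I] [hit: write from E is a silent E->M upgrade, no bus transaction]
Op 3: C0 write [C0 write: invalidate ['C1=M'] -> C0=M] -> [M,I,I] [MISS #2: write from I]
Op 4: C1 write [C1 write: invalidate ['C0=M'] -> C1=M] -> [I,M,I] [MISS #3: write from I]
Op 5: C1 write [C1 write: already M (modified), no change] -> [I,M,I] [hit: write from M]
Op 6: C2 read [C2 read from I: others=['C1=M'] -> C2=S, others downsized to S] -> [I,S,S] [MISS #4: read from I]
Op 7: C0 write [C0 write: invalidate ['C1=S', 'C2=S'] -> C0=M] -> [M,I,I] [MISS #5: write from I]
Op 8: C2 read [C2 read from I: others=['C0=M'] -> C2=S, others downsized to S] -> [S,I,S] [MISS #6: read from I]

Answer: 6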